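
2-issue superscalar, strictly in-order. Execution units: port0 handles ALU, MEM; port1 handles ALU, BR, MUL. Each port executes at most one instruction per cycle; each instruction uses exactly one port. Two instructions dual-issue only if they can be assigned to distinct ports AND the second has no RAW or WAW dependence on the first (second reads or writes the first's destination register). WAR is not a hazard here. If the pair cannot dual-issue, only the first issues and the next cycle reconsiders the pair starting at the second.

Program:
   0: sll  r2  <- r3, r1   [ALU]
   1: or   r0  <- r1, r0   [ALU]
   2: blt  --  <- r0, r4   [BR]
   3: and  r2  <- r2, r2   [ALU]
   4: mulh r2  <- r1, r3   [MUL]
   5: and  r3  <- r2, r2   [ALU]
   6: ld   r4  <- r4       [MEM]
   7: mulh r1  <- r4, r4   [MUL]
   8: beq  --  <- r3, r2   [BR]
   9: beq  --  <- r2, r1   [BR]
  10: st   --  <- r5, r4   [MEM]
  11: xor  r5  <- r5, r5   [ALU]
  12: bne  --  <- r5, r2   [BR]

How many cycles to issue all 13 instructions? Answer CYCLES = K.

CYCLES = 9

  cy0 -> i0,i1 (sll or) dual
  cy1 -> i2,i3 (blt and) dual
  cy2 -> i4 (mulh) RAW r2
  cy3 -> i5,i6 (and ld) dual
  cy4 -> i7 (mulh) no-port MUL/BR
  cy5 -> i8 (beq) no-port BR/BR
  cy6 -> i9,i10 (beq st) dual
  cy7 -> i11 (xor) RAW r5
  cy8 -> i12 (bne) tail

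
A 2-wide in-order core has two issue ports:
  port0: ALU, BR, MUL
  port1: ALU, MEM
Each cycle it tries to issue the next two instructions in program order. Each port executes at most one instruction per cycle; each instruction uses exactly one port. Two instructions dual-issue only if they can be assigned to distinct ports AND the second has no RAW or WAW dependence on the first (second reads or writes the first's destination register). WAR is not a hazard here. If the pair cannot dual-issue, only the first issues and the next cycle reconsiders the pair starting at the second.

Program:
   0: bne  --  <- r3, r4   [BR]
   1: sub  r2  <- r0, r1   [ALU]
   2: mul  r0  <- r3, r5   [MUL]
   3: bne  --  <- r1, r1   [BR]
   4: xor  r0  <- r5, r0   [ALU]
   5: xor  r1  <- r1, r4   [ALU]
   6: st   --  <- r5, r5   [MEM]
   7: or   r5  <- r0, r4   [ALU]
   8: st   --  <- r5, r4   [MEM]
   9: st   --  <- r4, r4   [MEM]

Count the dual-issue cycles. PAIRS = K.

PAIRS = 3

#0 head=0: bne;sub i0&i1 dual
#1 head=2: mul i2 no-port MUL/BR
#2 head=3: bne;xor i3&i4 dual
#3 head=5: xor;st i5&i6 dual
#4 head=7: or i7 RAW r5
#5 head=8: st i8 no-port MEM/MEM
#6 head=9: st i9 tail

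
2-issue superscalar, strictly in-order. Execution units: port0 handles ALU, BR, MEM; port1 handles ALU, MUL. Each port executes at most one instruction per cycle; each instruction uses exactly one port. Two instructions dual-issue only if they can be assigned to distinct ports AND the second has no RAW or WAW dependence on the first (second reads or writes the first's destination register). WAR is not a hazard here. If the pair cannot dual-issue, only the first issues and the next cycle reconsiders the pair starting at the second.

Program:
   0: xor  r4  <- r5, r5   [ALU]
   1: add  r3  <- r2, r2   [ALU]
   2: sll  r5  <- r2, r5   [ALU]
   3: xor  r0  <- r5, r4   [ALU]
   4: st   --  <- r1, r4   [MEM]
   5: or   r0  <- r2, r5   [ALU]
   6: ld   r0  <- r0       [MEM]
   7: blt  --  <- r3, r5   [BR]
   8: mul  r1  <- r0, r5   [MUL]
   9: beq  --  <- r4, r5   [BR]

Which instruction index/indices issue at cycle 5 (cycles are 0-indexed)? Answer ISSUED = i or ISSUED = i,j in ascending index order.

ISSUED = 7,8

0. xor+add @i0/i1  | 2-wide
1. sll @i2  | RAW r5
2. xor+st @i3/i4  | 2-wide
3. or @i5  | RAW+WAW r0
4. ld @i6  | no-port MEM/BR
5. blt+mul @i7/i8  | 2-wide
6. beq @i9  | tail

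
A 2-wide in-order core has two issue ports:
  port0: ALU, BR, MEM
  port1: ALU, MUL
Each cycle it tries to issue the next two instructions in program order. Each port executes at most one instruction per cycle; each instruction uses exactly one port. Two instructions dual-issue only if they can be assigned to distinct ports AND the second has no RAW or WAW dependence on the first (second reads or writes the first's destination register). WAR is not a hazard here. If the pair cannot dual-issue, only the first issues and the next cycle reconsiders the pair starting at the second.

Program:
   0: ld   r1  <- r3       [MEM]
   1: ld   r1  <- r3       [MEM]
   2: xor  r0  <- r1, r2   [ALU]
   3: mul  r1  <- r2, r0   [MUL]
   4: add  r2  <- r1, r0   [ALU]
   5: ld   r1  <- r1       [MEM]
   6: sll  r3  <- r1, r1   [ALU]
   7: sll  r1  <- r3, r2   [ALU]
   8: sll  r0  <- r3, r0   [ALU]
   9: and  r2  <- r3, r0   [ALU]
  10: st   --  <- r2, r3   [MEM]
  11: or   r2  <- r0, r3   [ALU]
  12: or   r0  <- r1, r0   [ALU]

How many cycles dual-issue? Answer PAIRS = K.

PAIRS = 3

  cy0 -> i0 (ld.MEM) no-port MEM/MEM
  cy1 -> i1 (ld.MEM) RAW r1
  cy2 -> i2 (xor.ALU) RAW r0
  cy3 -> i3 (mul.MUL) RAW r1
  cy4 -> i4&i5 (add.ALU/ld.MEM) pair
  cy5 -> i6 (sll.ALU) RAW r3
  cy6 -> i7&i8 (sll.ALU/sll.ALU) pair
  cy7 -> i9 (and.ALU) RAW r2
  cy8 -> i10&i11 (st.MEM/or.ALU) pair
  cy9 -> i12 (or.ALU) tail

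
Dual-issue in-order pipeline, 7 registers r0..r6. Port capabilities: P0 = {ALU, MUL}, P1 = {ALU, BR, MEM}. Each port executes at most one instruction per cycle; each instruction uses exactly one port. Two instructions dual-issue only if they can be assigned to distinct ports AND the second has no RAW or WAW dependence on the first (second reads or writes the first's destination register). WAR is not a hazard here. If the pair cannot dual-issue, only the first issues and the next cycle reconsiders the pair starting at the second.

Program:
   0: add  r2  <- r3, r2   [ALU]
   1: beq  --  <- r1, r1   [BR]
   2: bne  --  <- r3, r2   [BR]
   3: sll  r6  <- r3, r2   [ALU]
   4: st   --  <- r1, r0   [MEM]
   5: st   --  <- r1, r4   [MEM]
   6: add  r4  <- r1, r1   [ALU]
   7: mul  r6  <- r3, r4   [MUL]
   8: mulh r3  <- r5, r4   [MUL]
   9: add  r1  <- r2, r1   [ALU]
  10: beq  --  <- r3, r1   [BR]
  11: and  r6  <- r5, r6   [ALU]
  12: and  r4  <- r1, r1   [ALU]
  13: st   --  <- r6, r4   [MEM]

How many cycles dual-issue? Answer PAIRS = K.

0. add;beq @i0,i1  | 2-wide
1. bne;sll @i2,i3  | 2-wide
2. st @i4  | no-port MEM/MEM
3. st;add @i5,i6  | 2-wide
4. mul @i7  | no-port MUL/MUL
5. mulh;add @i8,i9  | 2-wide
6. beq;and @i10,i11  | 2-wide
7. and @i12  | RAW r4
8. st @i13  | tail

PAIRS = 5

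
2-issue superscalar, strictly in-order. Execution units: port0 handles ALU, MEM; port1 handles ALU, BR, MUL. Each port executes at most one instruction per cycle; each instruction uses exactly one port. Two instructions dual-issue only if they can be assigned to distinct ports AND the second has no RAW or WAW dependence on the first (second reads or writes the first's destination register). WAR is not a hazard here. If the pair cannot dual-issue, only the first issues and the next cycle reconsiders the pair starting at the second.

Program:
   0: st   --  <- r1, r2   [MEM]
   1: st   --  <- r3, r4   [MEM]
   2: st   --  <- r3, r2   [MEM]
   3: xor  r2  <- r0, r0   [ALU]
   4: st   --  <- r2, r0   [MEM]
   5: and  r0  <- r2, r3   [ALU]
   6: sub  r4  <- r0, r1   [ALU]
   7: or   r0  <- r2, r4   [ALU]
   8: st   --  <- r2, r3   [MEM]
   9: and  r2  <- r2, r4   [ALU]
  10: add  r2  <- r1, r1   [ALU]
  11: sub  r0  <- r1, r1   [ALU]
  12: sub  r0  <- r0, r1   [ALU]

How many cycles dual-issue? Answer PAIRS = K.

0. st.MEM @i0  | no-port MEM/MEM
1. st.MEM @i1  | no-port MEM/MEM
2. st.MEM+xor.ALU @i2,i3  | pair
3. st.MEM+and.ALU @i4,i5  | pair
4. sub.ALU @i6  | RAW r4
5. or.ALU+st.MEM @i7,i8  | pair
6. and.ALU @i9  | WAW r2
7. add.ALU+sub.ALU @i10,i11  | pair
8. sub.ALU @i12  | tail

PAIRS = 4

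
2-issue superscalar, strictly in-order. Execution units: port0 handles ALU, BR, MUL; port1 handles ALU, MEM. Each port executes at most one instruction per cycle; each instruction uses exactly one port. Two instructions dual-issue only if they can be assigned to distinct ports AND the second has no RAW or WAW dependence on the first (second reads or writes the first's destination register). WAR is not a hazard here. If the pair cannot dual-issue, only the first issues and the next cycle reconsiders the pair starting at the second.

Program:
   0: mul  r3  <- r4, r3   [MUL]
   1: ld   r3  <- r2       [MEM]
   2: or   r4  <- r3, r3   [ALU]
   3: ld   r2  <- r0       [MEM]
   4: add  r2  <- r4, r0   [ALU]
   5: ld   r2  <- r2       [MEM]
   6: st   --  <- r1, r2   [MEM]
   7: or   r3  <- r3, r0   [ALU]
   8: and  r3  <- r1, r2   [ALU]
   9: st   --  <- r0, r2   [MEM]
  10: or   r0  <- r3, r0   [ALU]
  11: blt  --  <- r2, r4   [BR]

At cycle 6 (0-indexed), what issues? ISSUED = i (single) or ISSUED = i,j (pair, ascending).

ISSUED = 8,9

#0 head=0: mul.MUL i0 WAW r3
#1 head=1: ld.MEM i1 RAW r3
#2 head=2: or.ALU ld.MEM i2/i3 pair
#3 head=4: add.ALU i4 RAW+WAW r2
#4 head=5: ld.MEM i5 no-port MEM/MEM
#5 head=6: st.MEM or.ALU i6/i7 pair
#6 head=8: and.ALU st.MEM i8/i9 pair
#7 head=10: or.ALU blt.BR i10/i11 pair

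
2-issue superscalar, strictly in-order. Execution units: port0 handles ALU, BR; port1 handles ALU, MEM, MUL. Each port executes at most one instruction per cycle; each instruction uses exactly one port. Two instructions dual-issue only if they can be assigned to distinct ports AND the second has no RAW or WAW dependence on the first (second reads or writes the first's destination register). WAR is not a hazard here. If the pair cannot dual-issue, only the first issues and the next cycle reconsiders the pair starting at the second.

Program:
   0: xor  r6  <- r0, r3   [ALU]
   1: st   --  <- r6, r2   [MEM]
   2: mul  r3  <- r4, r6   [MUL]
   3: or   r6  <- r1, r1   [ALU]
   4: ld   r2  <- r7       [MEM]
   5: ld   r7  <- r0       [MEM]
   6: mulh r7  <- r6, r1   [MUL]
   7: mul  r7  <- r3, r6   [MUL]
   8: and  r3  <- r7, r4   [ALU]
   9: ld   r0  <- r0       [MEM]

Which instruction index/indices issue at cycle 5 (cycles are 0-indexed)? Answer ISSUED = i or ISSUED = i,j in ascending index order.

ISSUED = 6

#0 head=0: xor i0 RAW r6
#1 head=1: st i1 no-port MEM/MUL
#2 head=2: mul+or i2,i3 dual
#3 head=4: ld i4 no-port MEM/MEM
#4 head=5: ld i5 no-port MEM/MUL
#5 head=6: mulh i6 no-port MUL/MUL
#6 head=7: mul i7 RAW r7
#7 head=8: and+ld i8,i9 dual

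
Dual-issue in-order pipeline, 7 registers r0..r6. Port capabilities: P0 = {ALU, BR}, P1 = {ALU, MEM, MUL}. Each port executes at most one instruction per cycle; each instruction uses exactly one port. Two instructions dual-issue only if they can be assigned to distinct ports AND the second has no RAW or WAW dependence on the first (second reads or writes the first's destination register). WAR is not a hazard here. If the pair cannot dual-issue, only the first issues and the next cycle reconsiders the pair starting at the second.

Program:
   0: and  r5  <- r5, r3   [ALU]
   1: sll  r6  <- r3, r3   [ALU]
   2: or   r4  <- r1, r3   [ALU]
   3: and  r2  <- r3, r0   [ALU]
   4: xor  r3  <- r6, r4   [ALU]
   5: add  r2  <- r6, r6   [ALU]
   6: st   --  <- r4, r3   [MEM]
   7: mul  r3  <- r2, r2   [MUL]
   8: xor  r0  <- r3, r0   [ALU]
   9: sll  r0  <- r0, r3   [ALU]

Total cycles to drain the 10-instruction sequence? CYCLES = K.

CYCLES = 7

  cy0 -> i0+i1 (and.ALU sll.ALU) pair
  cy1 -> i2+i3 (or.ALU and.ALU) pair
  cy2 -> i4+i5 (xor.ALU add.ALU) pair
  cy3 -> i6 (st.MEM) no-port MEM/MUL
  cy4 -> i7 (mul.MUL) RAW r3
  cy5 -> i8 (xor.ALU) RAW+WAW r0
  cy6 -> i9 (sll.ALU) tail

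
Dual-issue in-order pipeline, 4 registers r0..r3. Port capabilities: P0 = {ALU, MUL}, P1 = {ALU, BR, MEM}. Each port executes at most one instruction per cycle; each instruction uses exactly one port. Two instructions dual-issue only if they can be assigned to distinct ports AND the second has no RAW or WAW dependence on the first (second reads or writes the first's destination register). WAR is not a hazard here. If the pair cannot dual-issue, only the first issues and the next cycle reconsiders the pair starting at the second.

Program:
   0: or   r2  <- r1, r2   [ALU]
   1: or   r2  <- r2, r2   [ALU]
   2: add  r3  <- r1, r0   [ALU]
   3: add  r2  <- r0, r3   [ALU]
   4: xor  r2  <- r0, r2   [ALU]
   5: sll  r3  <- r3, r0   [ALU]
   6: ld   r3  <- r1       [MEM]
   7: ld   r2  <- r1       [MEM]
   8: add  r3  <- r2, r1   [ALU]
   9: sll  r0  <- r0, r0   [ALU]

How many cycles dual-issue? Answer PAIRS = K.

PAIRS = 3

t=0 i0:or ; RAW+WAW r2
t=1 i1&i2:or/add ; dual
t=2 i3:add ; RAW+WAW r2
t=3 i4&i5:xor/sll ; dual
t=4 i6:ld ; no-port MEM/MEM
t=5 i7:ld ; RAW r2
t=6 i8&i9:add/sll ; dual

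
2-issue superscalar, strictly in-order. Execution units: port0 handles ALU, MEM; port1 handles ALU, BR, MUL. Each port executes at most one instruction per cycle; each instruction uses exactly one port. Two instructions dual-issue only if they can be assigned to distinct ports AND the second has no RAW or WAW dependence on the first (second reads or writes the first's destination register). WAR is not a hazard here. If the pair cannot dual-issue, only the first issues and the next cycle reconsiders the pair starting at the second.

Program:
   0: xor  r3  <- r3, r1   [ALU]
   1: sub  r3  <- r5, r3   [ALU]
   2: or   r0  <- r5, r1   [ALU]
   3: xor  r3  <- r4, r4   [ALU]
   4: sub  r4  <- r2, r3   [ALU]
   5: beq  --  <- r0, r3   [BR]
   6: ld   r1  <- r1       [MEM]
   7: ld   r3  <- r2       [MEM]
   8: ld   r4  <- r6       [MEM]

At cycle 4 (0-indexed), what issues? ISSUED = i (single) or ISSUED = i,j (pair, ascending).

ISSUED = 6

  cy0 -> i0 (xor.ALU) RAW+WAW r3
  cy1 -> i1/i2 (sub.ALU;or.ALU) 2-wide
  cy2 -> i3 (xor.ALU) RAW r3
  cy3 -> i4/i5 (sub.ALU;beq.BR) 2-wide
  cy4 -> i6 (ld.MEM) no-port MEM/MEM
  cy5 -> i7 (ld.MEM) no-port MEM/MEM
  cy6 -> i8 (ld.MEM) tail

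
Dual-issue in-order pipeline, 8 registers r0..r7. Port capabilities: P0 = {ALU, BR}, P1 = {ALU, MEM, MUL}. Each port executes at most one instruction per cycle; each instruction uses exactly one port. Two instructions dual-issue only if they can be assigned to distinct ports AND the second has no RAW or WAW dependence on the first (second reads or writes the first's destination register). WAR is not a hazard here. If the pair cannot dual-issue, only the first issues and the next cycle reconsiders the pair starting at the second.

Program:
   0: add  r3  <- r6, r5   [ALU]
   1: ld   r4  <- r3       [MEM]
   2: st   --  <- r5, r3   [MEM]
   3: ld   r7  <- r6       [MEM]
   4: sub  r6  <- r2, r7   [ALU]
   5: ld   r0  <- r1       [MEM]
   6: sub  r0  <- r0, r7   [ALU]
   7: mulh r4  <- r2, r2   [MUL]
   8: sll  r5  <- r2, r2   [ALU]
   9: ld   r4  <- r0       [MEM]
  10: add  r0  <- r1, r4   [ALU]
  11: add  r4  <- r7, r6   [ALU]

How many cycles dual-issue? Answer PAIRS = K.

PAIRS = 4

#0 head=0: add i0 RAW r3
#1 head=1: ld i1 no-port MEM/MEM
#2 head=2: st i2 no-port MEM/MEM
#3 head=3: ld i3 RAW r7
#4 head=4: sub+ld i4,i5 pair
#5 head=6: sub+mulh i6,i7 pair
#6 head=8: sll+ld i8,i9 pair
#7 head=10: add+add i10,i11 pair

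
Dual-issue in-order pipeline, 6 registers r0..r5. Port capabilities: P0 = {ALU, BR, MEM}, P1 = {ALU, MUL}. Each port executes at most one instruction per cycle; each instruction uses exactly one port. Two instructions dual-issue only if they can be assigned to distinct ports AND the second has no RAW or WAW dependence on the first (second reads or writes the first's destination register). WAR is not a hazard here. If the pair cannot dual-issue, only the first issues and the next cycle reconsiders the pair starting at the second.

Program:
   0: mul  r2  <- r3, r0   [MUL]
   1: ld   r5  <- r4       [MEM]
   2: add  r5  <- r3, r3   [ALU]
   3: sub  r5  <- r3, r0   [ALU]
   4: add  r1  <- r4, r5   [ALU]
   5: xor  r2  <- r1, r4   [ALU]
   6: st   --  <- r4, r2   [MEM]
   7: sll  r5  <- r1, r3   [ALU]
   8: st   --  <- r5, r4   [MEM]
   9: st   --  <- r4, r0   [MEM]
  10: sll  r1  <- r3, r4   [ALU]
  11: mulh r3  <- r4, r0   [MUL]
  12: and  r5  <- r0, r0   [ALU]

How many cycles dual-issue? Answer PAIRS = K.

[0] i0/i1  mul.MUL;ld.MEM  -- pair
[1] i2  add.ALU  -- WAW r5
[2] i3  sub.ALU  -- RAW r5
[3] i4  add.ALU  -- RAW r1
[4] i5  xor.ALU  -- RAW r2
[5] i6/i7  st.MEM;sll.ALU  -- pair
[6] i8  st.MEM  -- no-port MEM/MEM
[7] i9/i10  st.MEM;sll.ALU  -- pair
[8] i11/i12  mulh.MUL;and.ALU  -- pair

PAIRS = 4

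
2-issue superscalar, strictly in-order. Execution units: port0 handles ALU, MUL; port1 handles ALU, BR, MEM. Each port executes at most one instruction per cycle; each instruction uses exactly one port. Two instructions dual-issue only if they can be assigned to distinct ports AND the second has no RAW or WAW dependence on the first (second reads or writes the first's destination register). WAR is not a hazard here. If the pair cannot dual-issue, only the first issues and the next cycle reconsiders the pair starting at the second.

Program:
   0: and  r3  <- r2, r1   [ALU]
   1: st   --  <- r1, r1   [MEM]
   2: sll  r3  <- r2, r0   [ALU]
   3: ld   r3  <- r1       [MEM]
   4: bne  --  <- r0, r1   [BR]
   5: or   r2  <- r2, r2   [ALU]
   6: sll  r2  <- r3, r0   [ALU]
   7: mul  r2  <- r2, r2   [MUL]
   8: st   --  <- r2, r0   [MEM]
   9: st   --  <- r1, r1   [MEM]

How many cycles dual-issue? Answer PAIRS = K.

#0 head=0: and.ALU st.MEM i0+i1 pair
#1 head=2: sll.ALU i2 WAW r3
#2 head=3: ld.MEM i3 no-port MEM/BR
#3 head=4: bne.BR or.ALU i4+i5 pair
#4 head=6: sll.ALU i6 RAW+WAW r2
#5 head=7: mul.MUL i7 RAW r2
#6 head=8: st.MEM i8 no-port MEM/MEM
#7 head=9: st.MEM i9 tail

PAIRS = 2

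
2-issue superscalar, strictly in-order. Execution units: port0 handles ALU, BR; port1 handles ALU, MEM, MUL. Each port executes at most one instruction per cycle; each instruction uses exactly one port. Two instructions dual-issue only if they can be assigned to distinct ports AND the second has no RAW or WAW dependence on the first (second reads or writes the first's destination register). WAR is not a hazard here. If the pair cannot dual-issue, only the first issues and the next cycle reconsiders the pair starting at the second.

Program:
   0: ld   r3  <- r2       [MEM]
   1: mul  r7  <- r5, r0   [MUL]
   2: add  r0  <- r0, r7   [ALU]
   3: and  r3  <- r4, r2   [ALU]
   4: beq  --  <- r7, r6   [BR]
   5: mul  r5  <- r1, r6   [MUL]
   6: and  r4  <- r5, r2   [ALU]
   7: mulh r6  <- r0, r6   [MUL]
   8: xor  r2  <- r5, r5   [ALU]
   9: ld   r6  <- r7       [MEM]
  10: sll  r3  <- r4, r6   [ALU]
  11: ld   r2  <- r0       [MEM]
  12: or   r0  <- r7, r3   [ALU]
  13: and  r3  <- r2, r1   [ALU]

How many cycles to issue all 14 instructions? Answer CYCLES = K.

CYCLES = 8

t=0 i0:ld ; no-port MEM/MUL
t=1 i1:mul ; RAW r7
t=2 i2,i3:add/and ; 2-wide
t=3 i4,i5:beq/mul ; 2-wide
t=4 i6,i7:and/mulh ; 2-wide
t=5 i8,i9:xor/ld ; 2-wide
t=6 i10,i11:sll/ld ; 2-wide
t=7 i12,i13:or/and ; 2-wide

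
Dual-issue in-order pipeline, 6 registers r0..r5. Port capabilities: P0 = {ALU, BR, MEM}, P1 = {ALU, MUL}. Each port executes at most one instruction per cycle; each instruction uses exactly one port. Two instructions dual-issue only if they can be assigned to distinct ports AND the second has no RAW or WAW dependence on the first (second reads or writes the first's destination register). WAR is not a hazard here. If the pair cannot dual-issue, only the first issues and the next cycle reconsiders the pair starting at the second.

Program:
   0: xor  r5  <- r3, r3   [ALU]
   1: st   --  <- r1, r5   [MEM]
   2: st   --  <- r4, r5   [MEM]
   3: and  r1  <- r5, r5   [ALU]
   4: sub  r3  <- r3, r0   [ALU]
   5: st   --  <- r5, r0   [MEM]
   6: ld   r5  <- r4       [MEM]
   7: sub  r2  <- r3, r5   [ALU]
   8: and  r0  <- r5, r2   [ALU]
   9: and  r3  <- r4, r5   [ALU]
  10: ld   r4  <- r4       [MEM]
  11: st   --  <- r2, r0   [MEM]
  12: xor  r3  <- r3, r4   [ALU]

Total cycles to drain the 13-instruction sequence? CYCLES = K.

CYCLES = 9

c0: i0 xor  RAW r5
c1: i1 st  no-port MEM/MEM
c2: i2+i3 st+and  2-wide
c3: i4+i5 sub+st  2-wide
c4: i6 ld  RAW r5
c5: i7 sub  RAW r2
c6: i8+i9 and+and  2-wide
c7: i10 ld  no-port MEM/MEM
c8: i11+i12 st+xor  2-wide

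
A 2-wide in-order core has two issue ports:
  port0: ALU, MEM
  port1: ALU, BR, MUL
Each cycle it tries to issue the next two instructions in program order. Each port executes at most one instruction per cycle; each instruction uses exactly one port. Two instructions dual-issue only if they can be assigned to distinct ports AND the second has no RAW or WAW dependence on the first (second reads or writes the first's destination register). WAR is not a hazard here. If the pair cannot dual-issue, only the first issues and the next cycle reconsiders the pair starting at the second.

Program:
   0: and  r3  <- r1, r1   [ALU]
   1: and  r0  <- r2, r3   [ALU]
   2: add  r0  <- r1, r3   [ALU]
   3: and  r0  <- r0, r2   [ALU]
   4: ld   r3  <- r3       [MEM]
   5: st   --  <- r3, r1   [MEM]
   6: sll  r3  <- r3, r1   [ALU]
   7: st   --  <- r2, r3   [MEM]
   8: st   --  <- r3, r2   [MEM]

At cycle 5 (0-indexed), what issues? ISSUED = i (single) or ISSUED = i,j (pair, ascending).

ISSUED = 7

0. and.ALU @i0  | RAW r3
1. and.ALU @i1  | WAW r0
2. add.ALU @i2  | RAW+WAW r0
3. and.ALU/ld.MEM @i3/i4  | 2-wide
4. st.MEM/sll.ALU @i5/i6  | 2-wide
5. st.MEM @i7  | no-port MEM/MEM
6. st.MEM @i8  | tail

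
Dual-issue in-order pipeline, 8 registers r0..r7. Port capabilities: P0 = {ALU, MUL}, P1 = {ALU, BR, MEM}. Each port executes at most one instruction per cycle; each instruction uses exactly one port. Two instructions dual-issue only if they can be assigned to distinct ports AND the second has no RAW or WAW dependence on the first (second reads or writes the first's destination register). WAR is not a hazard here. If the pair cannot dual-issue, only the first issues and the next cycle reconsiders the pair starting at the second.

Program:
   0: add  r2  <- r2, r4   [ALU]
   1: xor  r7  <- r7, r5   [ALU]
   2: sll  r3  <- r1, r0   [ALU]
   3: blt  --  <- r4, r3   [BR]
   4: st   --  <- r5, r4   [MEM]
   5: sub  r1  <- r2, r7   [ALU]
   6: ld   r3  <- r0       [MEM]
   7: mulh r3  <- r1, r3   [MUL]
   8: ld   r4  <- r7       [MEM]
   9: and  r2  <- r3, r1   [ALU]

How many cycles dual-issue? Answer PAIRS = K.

[0] i0&i1  add.ALU/xor.ALU  -- dual
[1] i2  sll.ALU  -- RAW r3
[2] i3  blt.BR  -- no-port BR/MEM
[3] i4&i5  st.MEM/sub.ALU  -- dual
[4] i6  ld.MEM  -- RAW+WAW r3
[5] i7&i8  mulh.MUL/ld.MEM  -- dual
[6] i9  and.ALU  -- tail

PAIRS = 3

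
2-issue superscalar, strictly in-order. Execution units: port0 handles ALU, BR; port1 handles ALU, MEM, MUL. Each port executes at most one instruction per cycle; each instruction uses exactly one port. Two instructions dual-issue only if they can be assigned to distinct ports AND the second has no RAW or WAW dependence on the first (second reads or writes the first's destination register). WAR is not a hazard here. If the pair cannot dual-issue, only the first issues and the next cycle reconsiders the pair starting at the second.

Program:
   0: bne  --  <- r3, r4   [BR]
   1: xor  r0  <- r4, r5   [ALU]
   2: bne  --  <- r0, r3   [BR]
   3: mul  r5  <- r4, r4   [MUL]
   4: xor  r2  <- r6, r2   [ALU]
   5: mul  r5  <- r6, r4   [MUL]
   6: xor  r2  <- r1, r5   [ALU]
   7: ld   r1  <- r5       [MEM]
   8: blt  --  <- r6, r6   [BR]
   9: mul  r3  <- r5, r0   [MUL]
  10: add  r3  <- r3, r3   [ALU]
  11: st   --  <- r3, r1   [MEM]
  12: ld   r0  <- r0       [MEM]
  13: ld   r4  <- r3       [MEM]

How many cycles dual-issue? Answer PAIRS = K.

#0 head=0: bne+xor i0&i1 2-wide
#1 head=2: bne+mul i2&i3 2-wide
#2 head=4: xor+mul i4&i5 2-wide
#3 head=6: xor+ld i6&i7 2-wide
#4 head=8: blt+mul i8&i9 2-wide
#5 head=10: add i10 RAW r3
#6 head=11: st i11 no-port MEM/MEM
#7 head=12: ld i12 no-port MEM/MEM
#8 head=13: ld i13 tail

PAIRS = 5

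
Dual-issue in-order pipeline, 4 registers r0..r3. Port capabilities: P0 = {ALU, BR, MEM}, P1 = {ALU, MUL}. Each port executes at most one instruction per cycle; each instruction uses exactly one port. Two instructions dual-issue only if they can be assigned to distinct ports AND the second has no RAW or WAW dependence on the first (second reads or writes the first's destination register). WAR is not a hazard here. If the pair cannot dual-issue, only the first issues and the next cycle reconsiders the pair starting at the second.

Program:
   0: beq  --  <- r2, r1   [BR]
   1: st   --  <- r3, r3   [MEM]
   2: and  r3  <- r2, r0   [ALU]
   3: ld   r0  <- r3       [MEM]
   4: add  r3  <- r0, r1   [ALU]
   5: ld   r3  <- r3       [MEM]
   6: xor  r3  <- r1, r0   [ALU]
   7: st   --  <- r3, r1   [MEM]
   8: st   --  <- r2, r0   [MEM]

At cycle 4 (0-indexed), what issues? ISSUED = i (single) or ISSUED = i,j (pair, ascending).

  cy0 -> i0 (beq) no-port BR/MEM
  cy1 -> i1/i2 (st+and) dual
  cy2 -> i3 (ld) RAW r0
  cy3 -> i4 (add) RAW+WAW r3
  cy4 -> i5 (ld) WAW r3
  cy5 -> i6 (xor) RAW r3
  cy6 -> i7 (st) no-port MEM/MEM
  cy7 -> i8 (st) tail

ISSUED = 5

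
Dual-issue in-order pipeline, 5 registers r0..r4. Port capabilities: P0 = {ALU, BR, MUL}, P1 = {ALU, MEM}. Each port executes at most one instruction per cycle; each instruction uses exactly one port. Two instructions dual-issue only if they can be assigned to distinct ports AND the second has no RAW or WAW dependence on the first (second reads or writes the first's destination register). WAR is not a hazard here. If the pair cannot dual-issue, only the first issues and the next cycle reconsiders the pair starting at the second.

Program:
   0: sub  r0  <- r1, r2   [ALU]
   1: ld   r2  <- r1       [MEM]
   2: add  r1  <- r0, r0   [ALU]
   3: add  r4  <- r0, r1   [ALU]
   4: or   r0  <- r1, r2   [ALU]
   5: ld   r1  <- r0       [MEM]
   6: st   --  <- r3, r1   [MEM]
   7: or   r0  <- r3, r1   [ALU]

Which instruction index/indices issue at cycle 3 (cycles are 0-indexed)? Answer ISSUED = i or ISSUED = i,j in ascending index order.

ISSUED = 5

c0: i0&i1 sub+ld  pair
c1: i2 add  RAW r1
c2: i3&i4 add+or  pair
c3: i5 ld  no-port MEM/MEM
c4: i6&i7 st+or  pair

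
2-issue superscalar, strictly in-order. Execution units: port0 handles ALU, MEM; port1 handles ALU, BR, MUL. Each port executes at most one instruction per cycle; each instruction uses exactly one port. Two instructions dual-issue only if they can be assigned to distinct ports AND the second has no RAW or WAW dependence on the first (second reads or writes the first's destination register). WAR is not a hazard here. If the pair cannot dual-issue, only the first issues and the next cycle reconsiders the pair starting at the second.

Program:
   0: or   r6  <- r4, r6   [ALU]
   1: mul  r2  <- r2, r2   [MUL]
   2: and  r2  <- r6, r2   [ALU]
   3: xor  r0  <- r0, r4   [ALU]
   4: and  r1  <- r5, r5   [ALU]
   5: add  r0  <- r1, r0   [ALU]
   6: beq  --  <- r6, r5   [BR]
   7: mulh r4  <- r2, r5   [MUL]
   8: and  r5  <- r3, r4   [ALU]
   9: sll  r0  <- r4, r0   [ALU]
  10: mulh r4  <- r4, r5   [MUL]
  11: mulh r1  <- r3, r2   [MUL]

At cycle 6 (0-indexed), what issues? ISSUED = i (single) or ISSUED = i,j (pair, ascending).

ISSUED = 10

0. or.ALU/mul.MUL @i0,i1  | 2-wide
1. and.ALU/xor.ALU @i2,i3  | 2-wide
2. and.ALU @i4  | RAW r1
3. add.ALU/beq.BR @i5,i6  | 2-wide
4. mulh.MUL @i7  | RAW r4
5. and.ALU/sll.ALU @i8,i9  | 2-wide
6. mulh.MUL @i10  | no-port MUL/MUL
7. mulh.MUL @i11  | tail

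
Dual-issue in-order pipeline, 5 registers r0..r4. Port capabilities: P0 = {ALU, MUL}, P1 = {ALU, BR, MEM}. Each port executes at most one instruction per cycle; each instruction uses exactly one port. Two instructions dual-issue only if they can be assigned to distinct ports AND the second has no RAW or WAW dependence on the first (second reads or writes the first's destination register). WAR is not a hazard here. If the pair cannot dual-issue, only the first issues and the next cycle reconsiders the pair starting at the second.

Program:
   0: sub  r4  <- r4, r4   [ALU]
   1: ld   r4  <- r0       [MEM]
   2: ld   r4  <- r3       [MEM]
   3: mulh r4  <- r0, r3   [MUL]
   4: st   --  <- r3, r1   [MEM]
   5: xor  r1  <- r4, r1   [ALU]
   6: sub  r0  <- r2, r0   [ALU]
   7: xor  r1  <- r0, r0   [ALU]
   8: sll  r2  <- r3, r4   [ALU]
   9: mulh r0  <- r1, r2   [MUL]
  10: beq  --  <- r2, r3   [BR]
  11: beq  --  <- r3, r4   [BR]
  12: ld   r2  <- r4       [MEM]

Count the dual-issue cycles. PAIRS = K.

  cy0 -> i0 (sub.ALU) WAW r4
  cy1 -> i1 (ld.MEM) no-port MEM/MEM
  cy2 -> i2 (ld.MEM) WAW r4
  cy3 -> i3,i4 (mulh.MUL/st.MEM) dual
  cy4 -> i5,i6 (xor.ALU/sub.ALU) dual
  cy5 -> i7,i8 (xor.ALU/sll.ALU) dual
  cy6 -> i9,i10 (mulh.MUL/beq.BR) dual
  cy7 -> i11 (beq.BR) no-port BR/MEM
  cy8 -> i12 (ld.MEM) tail

PAIRS = 4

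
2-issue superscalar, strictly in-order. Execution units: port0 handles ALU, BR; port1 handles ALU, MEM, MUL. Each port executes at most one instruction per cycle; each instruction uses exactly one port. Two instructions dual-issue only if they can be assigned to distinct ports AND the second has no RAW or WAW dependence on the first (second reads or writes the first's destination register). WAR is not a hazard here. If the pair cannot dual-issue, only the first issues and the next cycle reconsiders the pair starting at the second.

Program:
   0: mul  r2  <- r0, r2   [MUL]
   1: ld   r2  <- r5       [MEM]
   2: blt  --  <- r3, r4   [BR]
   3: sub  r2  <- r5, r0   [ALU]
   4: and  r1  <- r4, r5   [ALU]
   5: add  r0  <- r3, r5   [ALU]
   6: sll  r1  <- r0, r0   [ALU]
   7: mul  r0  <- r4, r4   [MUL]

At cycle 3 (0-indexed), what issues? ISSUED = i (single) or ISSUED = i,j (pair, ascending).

ISSUED = 5

[0] i0  mul.MUL  -- no-port MUL/MEM
[1] i1/i2  ld.MEM;blt.BR  -- dual
[2] i3/i4  sub.ALU;and.ALU  -- dual
[3] i5  add.ALU  -- RAW r0
[4] i6/i7  sll.ALU;mul.MUL  -- dual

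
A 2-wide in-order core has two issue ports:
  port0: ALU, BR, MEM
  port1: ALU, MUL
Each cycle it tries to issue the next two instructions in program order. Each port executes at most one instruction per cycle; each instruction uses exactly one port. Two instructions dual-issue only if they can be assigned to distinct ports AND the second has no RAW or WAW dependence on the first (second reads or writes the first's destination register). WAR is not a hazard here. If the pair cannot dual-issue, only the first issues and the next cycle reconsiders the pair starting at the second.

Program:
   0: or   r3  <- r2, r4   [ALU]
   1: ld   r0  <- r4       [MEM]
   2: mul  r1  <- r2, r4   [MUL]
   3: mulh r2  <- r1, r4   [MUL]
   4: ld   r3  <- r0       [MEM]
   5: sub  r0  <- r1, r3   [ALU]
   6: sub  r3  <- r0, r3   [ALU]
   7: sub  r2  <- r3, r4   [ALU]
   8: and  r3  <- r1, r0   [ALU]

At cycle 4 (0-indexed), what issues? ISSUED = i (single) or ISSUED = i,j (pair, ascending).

ISSUED = 6

[0] i0,i1  or.ALU ld.MEM  -- pair
[1] i2  mul.MUL  -- no-port MUL/MUL
[2] i3,i4  mulh.MUL ld.MEM  -- pair
[3] i5  sub.ALU  -- RAW r0
[4] i6  sub.ALU  -- RAW r3
[5] i7,i8  sub.ALU and.ALU  -- pair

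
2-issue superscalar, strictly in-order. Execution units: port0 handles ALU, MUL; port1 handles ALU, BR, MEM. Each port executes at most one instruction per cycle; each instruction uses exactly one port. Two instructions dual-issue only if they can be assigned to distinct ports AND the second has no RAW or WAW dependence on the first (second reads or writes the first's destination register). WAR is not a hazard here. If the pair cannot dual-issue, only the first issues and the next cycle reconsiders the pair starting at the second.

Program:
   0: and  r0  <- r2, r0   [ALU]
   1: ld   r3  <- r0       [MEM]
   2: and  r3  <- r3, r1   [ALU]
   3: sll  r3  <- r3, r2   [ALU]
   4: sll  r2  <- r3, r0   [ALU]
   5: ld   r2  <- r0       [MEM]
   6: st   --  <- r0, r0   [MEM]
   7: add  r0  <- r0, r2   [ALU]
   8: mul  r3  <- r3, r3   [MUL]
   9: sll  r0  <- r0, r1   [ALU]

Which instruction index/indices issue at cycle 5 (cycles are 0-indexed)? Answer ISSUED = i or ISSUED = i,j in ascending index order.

ISSUED = 5

0. and.ALU @i0  | RAW r0
1. ld.MEM @i1  | RAW+WAW r3
2. and.ALU @i2  | RAW+WAW r3
3. sll.ALU @i3  | RAW r3
4. sll.ALU @i4  | WAW r2
5. ld.MEM @i5  | no-port MEM/MEM
6. st.MEM;add.ALU @i6/i7  | pair
7. mul.MUL;sll.ALU @i8/i9  | pair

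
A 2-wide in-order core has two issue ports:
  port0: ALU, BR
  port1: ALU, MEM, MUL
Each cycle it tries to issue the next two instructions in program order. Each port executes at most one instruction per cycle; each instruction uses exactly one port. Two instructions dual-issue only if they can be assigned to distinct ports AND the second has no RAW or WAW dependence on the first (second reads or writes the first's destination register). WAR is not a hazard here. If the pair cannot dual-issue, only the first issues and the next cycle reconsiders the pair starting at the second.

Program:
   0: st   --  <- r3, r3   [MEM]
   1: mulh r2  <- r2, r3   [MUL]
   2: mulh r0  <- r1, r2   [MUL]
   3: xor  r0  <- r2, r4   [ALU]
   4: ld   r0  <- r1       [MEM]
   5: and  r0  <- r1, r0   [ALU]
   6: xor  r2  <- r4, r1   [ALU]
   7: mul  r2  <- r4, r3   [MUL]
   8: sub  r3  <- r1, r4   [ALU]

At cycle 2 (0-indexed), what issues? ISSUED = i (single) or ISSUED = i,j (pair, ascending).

0. st.MEM @i0  | no-port MEM/MUL
1. mulh.MUL @i1  | no-port MUL/MUL
2. mulh.MUL @i2  | WAW r0
3. xor.ALU @i3  | WAW r0
4. ld.MEM @i4  | RAW+WAW r0
5. and.ALU+xor.ALU @i5&i6  | 2-wide
6. mul.MUL+sub.ALU @i7&i8  | 2-wide

ISSUED = 2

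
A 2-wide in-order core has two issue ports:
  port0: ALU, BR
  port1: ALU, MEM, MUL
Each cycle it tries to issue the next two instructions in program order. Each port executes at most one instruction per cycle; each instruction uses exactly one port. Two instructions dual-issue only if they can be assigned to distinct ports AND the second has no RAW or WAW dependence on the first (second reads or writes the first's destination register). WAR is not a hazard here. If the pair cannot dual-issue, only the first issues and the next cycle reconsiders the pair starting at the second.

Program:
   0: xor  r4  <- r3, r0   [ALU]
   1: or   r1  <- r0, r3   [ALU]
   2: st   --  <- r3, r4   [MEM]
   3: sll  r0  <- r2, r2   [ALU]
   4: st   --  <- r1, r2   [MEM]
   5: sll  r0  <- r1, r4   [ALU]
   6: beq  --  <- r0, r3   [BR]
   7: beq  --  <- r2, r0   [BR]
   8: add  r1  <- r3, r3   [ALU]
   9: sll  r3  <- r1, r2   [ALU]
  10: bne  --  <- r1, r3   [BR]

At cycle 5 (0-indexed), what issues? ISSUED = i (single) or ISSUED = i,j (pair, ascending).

ISSUED = 9

#0 head=0: xor/or i0&i1 pair
#1 head=2: st/sll i2&i3 pair
#2 head=4: st/sll i4&i5 pair
#3 head=6: beq i6 no-port BR/BR
#4 head=7: beq/add i7&i8 pair
#5 head=9: sll i9 RAW r3
#6 head=10: bne i10 tail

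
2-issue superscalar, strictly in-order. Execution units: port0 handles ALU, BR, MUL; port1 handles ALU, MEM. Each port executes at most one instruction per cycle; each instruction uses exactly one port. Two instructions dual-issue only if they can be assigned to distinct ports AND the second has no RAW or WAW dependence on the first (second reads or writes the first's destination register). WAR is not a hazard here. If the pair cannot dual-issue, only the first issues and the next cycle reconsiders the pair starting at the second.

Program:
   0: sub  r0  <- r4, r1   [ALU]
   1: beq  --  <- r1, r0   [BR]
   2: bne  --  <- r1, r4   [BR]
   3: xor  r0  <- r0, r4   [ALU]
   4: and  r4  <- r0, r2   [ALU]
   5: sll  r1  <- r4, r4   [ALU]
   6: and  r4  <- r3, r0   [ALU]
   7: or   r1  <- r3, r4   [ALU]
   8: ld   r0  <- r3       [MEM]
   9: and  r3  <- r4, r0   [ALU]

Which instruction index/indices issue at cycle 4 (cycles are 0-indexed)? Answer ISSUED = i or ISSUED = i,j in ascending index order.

ISSUED = 5,6

#0 head=0: sub.ALU i0 RAW r0
#1 head=1: beq.BR i1 no-port BR/BR
#2 head=2: bne.BR/xor.ALU i2+i3 pair
#3 head=4: and.ALU i4 RAW r4
#4 head=5: sll.ALU/and.ALU i5+i6 pair
#5 head=7: or.ALU/ld.MEM i7+i8 pair
#6 head=9: and.ALU i9 tail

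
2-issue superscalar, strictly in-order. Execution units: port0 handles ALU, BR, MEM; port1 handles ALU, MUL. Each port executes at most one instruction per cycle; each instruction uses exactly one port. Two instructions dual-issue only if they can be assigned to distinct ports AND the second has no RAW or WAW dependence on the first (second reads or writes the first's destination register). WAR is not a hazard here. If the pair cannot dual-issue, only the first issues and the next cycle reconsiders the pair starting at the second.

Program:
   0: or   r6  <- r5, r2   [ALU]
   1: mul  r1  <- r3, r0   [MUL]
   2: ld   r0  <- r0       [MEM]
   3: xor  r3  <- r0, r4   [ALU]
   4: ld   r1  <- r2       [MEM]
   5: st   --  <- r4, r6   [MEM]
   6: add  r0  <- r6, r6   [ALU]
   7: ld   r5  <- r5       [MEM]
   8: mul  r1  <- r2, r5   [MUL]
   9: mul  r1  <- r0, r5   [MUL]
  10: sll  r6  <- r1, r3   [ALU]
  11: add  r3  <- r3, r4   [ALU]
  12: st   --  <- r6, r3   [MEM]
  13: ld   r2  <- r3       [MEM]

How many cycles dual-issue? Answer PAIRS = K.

PAIRS = 4

  cy0 -> i0+i1 (or.ALU+mul.MUL) pair
  cy1 -> i2 (ld.MEM) RAW r0
  cy2 -> i3+i4 (xor.ALU+ld.MEM) pair
  cy3 -> i5+i6 (st.MEM+add.ALU) pair
  cy4 -> i7 (ld.MEM) RAW r5
  cy5 -> i8 (mul.MUL) no-port MUL/MUL
  cy6 -> i9 (mul.MUL) RAW r1
  cy7 -> i10+i11 (sll.ALU+add.ALU) pair
  cy8 -> i12 (st.MEM) no-port MEM/MEM
  cy9 -> i13 (ld.MEM) tail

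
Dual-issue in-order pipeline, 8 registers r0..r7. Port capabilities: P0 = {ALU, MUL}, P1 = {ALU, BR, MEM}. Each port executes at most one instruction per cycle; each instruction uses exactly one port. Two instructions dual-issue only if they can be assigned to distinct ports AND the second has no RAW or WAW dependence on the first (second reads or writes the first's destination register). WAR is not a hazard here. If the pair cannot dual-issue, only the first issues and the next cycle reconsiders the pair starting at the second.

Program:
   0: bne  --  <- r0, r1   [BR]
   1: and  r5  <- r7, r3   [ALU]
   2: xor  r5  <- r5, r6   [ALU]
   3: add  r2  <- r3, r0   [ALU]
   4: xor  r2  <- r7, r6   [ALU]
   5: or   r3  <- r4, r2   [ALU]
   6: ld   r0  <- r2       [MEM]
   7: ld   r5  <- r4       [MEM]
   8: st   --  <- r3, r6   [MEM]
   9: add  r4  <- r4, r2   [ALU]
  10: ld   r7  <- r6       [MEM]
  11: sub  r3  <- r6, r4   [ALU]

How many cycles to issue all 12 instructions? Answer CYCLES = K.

  cy0 -> i0,i1 (bne+and) dual
  cy1 -> i2,i3 (xor+add) dual
  cy2 -> i4 (xor) RAW r2
  cy3 -> i5,i6 (or+ld) dual
  cy4 -> i7 (ld) no-port MEM/MEM
  cy5 -> i8,i9 (st+add) dual
  cy6 -> i10,i11 (ld+sub) dual

CYCLES = 7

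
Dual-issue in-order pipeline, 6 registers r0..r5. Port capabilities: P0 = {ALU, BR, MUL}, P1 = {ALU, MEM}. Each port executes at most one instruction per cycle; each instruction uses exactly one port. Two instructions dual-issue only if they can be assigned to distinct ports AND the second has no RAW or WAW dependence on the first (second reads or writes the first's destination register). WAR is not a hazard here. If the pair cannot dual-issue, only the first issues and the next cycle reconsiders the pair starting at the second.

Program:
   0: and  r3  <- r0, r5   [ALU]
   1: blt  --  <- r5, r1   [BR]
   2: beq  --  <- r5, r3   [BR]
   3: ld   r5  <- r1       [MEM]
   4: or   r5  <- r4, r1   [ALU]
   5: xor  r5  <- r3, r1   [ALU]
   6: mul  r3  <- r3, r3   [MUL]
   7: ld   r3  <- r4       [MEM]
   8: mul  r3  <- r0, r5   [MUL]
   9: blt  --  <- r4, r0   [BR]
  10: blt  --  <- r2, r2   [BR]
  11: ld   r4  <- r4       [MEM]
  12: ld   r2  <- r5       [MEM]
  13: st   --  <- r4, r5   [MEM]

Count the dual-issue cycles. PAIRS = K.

PAIRS = 4

  cy0 -> i0,i1 (and.ALU/blt.BR) pair
  cy1 -> i2,i3 (beq.BR/ld.MEM) pair
  cy2 -> i4 (or.ALU) WAW r5
  cy3 -> i5,i6 (xor.ALU/mul.MUL) pair
  cy4 -> i7 (ld.MEM) WAW r3
  cy5 -> i8 (mul.MUL) no-port MUL/BR
  cy6 -> i9 (blt.BR) no-port BR/BR
  cy7 -> i10,i11 (blt.BR/ld.MEM) pair
  cy8 -> i12 (ld.MEM) no-port MEM/MEM
  cy9 -> i13 (st.MEM) tail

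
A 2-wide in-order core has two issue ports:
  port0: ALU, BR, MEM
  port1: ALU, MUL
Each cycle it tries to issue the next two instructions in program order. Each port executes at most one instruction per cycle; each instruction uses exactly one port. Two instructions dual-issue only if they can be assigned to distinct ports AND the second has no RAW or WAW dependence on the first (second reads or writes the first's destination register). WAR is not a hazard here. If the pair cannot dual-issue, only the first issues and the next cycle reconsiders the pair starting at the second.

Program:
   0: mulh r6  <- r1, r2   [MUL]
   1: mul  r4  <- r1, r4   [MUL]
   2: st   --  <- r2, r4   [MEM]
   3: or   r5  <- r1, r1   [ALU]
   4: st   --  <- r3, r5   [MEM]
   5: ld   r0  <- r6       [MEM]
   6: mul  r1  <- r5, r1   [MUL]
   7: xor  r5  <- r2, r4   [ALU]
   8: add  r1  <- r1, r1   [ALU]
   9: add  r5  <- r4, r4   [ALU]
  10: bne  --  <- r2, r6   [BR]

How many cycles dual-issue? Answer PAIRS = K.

c0: i0 mulh.MUL  no-port MUL/MUL
c1: i1 mul.MUL  RAW r4
c2: i2+i3 st.MEM/or.ALU  2-wide
c3: i4 st.MEM  no-port MEM/MEM
c4: i5+i6 ld.MEM/mul.MUL  2-wide
c5: i7+i8 xor.ALU/add.ALU  2-wide
c6: i9+i10 add.ALU/bne.BR  2-wide

PAIRS = 4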